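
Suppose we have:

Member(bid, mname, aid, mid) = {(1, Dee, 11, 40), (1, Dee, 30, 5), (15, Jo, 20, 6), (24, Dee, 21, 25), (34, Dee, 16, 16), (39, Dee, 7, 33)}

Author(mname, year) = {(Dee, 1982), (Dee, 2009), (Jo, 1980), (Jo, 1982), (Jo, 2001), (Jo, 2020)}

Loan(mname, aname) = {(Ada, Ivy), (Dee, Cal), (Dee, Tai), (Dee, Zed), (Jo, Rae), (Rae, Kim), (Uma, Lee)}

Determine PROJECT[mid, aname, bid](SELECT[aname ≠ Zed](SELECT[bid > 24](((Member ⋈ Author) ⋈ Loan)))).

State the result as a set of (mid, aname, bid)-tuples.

{(16, Cal, 34), (16, Tai, 34), (33, Cal, 39), (33, Tai, 39)}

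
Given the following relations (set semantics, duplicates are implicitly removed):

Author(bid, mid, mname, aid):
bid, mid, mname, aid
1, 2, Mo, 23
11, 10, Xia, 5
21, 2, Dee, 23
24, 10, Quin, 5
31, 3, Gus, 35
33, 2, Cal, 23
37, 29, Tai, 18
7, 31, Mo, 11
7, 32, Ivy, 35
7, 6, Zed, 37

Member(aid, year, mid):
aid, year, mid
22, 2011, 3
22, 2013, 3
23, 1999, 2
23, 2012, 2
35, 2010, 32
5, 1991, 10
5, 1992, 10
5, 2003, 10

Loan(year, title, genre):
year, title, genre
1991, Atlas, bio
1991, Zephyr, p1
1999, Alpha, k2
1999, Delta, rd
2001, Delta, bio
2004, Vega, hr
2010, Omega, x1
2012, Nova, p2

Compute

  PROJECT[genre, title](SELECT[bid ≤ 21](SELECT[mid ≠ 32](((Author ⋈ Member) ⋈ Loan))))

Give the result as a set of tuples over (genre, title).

Author ⋈ Member (natural join on mid, aid): {(1, 2, Mo, 23, 1999), (1, 2, Mo, 23, 2012), (11, 10, Xia, 5, 1991), (11, 10, Xia, 5, 1992), (11, 10, Xia, 5, 2003), (21, 2, Dee, 23, 1999), (21, 2, Dee, 23, 2012), (24, 10, Quin, 5, 1991), (24, 10, Quin, 5, 1992), (24, 10, Quin, 5, 2003), (33, 2, Cal, 23, 1999), (33, 2, Cal, 23, 2012), (7, 32, Ivy, 35, 2010)}
(Author ⋈ Member) ⋈ Loan (natural join on year): {(1, 2, Mo, 23, 1999, Alpha, k2), (1, 2, Mo, 23, 1999, Delta, rd), (1, 2, Mo, 23, 2012, Nova, p2), (11, 10, Xia, 5, 1991, Atlas, bio), (11, 10, Xia, 5, 1991, Zephyr, p1), (21, 2, Dee, 23, 1999, Alpha, k2), (21, 2, Dee, 23, 1999, Delta, rd), (21, 2, Dee, 23, 2012, Nova, p2), (24, 10, Quin, 5, 1991, Atlas, bio), (24, 10, Quin, 5, 1991, Zephyr, p1), (33, 2, Cal, 23, 1999, Alpha, k2), (33, 2, Cal, 23, 1999, Delta, rd), (33, 2, Cal, 23, 2012, Nova, p2), (7, 32, Ivy, 35, 2010, Omega, x1)}
Apply σ_{mid ≠ 32}; surviving tuples: {(1, 2, Mo, 23, 1999, Alpha, k2), (1, 2, Mo, 23, 1999, Delta, rd), (1, 2, Mo, 23, 2012, Nova, p2), (11, 10, Xia, 5, 1991, Atlas, bio), (11, 10, Xia, 5, 1991, Zephyr, p1), (21, 2, Dee, 23, 1999, Alpha, k2), (21, 2, Dee, 23, 1999, Delta, rd), (21, 2, Dee, 23, 2012, Nova, p2), (24, 10, Quin, 5, 1991, Atlas, bio), (24, 10, Quin, 5, 1991, Zephyr, p1), (33, 2, Cal, 23, 1999, Alpha, k2), (33, 2, Cal, 23, 1999, Delta, rd), (33, 2, Cal, 23, 2012, Nova, p2)}
Apply σ_{bid ≤ 21}; surviving tuples: {(1, 2, Mo, 23, 1999, Alpha, k2), (1, 2, Mo, 23, 1999, Delta, rd), (1, 2, Mo, 23, 2012, Nova, p2), (11, 10, Xia, 5, 1991, Atlas, bio), (11, 10, Xia, 5, 1991, Zephyr, p1), (21, 2, Dee, 23, 1999, Alpha, k2), (21, 2, Dee, 23, 1999, Delta, rd), (21, 2, Dee, 23, 2012, Nova, p2)}
π[genre, title]: project onto (genre, title) (3 duplicate(s) eliminated) → {(bio, Atlas), (k2, Alpha), (p1, Zephyr), (p2, Nova), (rd, Delta)}

{(bio, Atlas), (k2, Alpha), (p1, Zephyr), (p2, Nova), (rd, Delta)}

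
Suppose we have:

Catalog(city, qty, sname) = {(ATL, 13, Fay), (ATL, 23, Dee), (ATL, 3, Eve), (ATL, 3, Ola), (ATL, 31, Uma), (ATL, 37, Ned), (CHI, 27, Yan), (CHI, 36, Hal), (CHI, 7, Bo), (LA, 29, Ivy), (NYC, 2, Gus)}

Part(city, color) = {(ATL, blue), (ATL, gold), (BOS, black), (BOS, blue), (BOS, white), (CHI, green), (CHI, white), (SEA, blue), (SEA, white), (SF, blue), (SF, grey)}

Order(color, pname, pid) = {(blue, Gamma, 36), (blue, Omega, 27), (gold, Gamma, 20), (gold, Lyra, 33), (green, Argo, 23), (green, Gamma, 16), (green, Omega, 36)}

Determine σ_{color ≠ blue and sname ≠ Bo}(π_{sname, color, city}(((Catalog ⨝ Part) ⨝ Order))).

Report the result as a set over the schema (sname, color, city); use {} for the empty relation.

{(Dee, gold, ATL), (Eve, gold, ATL), (Fay, gold, ATL), (Hal, green, CHI), (Ned, gold, ATL), (Ola, gold, ATL), (Uma, gold, ATL), (Yan, green, CHI)}

Natural join on city: {(ATL, 13, Fay, blue), (ATL, 13, Fay, gold), (ATL, 23, Dee, blue), (ATL, 23, Dee, gold), (ATL, 3, Eve, blue), (ATL, 3, Eve, gold), (ATL, 3, Ola, blue), (ATL, 3, Ola, gold), (ATL, 31, Uma, blue), (ATL, 31, Uma, gold), (ATL, 37, Ned, blue), (ATL, 37, Ned, gold), (CHI, 27, Yan, green), (CHI, 27, Yan, white), (CHI, 36, Hal, green), (CHI, 36, Hal, white), (CHI, 7, Bo, green), (CHI, 7, Bo, white)}
Natural join on color: {(ATL, 13, Fay, blue, Gamma, 36), (ATL, 13, Fay, blue, Omega, 27), (ATL, 13, Fay, gold, Gamma, 20), (ATL, 13, Fay, gold, Lyra, 33), (ATL, 23, Dee, blue, Gamma, 36), (ATL, 23, Dee, blue, Omega, 27), (ATL, 23, Dee, gold, Gamma, 20), (ATL, 23, Dee, gold, Lyra, 33), (ATL, 3, Eve, blue, Gamma, 36), (ATL, 3, Eve, blue, Omega, 27), (ATL, 3, Eve, gold, Gamma, 20), (ATL, 3, Eve, gold, Lyra, 33), (ATL, 3, Ola, blue, Gamma, 36), (ATL, 3, Ola, blue, Omega, 27), (ATL, 3, Ola, gold, Gamma, 20), (ATL, 3, Ola, gold, Lyra, 33), (ATL, 31, Uma, blue, Gamma, 36), (ATL, 31, Uma, blue, Omega, 27), (ATL, 31, Uma, gold, Gamma, 20), (ATL, 31, Uma, gold, Lyra, 33), (ATL, 37, Ned, blue, Gamma, 36), (ATL, 37, Ned, blue, Omega, 27), (ATL, 37, Ned, gold, Gamma, 20), (ATL, 37, Ned, gold, Lyra, 33), (CHI, 27, Yan, green, Argo, 23), (CHI, 27, Yan, green, Gamma, 16), (CHI, 27, Yan, green, Omega, 36), (CHI, 36, Hal, green, Argo, 23), (CHI, 36, Hal, green, Gamma, 16), (CHI, 36, Hal, green, Omega, 36), (CHI, 7, Bo, green, Argo, 23), (CHI, 7, Bo, green, Gamma, 16), (CHI, 7, Bo, green, Omega, 36)}
π_{sname, color, city} gives {(Bo, green, CHI), (Dee, blue, ATL), (Dee, gold, ATL), (Eve, blue, ATL), (Eve, gold, ATL), (Fay, blue, ATL), (Fay, gold, ATL), (Hal, green, CHI), (Ned, blue, ATL), (Ned, gold, ATL), (Ola, blue, ATL), (Ola, gold, ATL), (Uma, blue, ATL), (Uma, gold, ATL), (Yan, green, CHI)} (18 duplicate(s) eliminated).
Filtering on color ≠ blue and sname ≠ Bo leaves {(Dee, gold, ATL), (Eve, gold, ATL), (Fay, gold, ATL), (Hal, green, CHI), (Ned, gold, ATL), (Ola, gold, ATL), (Uma, gold, ATL), (Yan, green, CHI)}.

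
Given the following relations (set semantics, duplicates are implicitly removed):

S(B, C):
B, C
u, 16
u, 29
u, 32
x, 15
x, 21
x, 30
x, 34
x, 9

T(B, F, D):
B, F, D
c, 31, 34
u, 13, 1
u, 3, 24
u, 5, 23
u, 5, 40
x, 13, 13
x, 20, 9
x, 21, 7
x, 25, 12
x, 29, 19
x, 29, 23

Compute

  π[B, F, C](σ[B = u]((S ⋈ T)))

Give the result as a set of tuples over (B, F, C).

{(u, 13, 16), (u, 13, 29), (u, 13, 32), (u, 3, 16), (u, 3, 29), (u, 3, 32), (u, 5, 16), (u, 5, 29), (u, 5, 32)}

S ⋈ T (natural join on B): {(u, 16, 13, 1), (u, 16, 3, 24), (u, 16, 5, 23), (u, 16, 5, 40), (u, 29, 13, 1), (u, 29, 3, 24), (u, 29, 5, 23), (u, 29, 5, 40), (u, 32, 13, 1), (u, 32, 3, 24), (u, 32, 5, 23), (u, 32, 5, 40), (x, 15, 13, 13), (x, 15, 20, 9), (x, 15, 21, 7), (x, 15, 25, 12), (x, 15, 29, 19), (x, 15, 29, 23), (x, 21, 13, 13), (x, 21, 20, 9), (x, 21, 21, 7), (x, 21, 25, 12), (x, 21, 29, 19), (x, 21, 29, 23), (x, 30, 13, 13), (x, 30, 20, 9), (x, 30, 21, 7), (x, 30, 25, 12), (x, 30, 29, 19), (x, 30, 29, 23), (x, 34, 13, 13), (x, 34, 20, 9), (x, 34, 21, 7), (x, 34, 25, 12), (x, 34, 29, 19), (x, 34, 29, 23), (x, 9, 13, 13), (x, 9, 20, 9), (x, 9, 21, 7), (x, 9, 25, 12), (x, 9, 29, 19), (x, 9, 29, 23)}
Filtering on B = u leaves {(u, 16, 13, 1), (u, 16, 3, 24), (u, 16, 5, 23), (u, 16, 5, 40), (u, 29, 13, 1), (u, 29, 3, 24), (u, 29, 5, 23), (u, 29, 5, 40), (u, 32, 13, 1), (u, 32, 3, 24), (u, 32, 5, 23), (u, 32, 5, 40)}.
π_{B, F, C} gives {(u, 13, 16), (u, 13, 29), (u, 13, 32), (u, 3, 16), (u, 3, 29), (u, 3, 32), (u, 5, 16), (u, 5, 29), (u, 5, 32)} (3 duplicate(s) eliminated).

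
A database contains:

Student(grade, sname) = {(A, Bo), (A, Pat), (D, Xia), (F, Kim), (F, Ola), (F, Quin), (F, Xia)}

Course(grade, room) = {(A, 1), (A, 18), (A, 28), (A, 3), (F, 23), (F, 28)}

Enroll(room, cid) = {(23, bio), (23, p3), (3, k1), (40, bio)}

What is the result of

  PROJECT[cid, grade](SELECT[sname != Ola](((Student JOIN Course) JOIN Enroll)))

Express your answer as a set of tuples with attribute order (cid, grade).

{(bio, F), (k1, A), (p3, F)}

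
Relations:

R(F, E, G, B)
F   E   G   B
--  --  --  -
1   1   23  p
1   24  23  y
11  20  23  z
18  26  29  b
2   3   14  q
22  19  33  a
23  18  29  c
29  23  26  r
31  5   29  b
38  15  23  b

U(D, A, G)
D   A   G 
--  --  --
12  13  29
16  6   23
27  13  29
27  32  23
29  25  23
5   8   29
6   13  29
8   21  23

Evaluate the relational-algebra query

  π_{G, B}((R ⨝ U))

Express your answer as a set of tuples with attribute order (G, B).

Natural join on G: {(1, 1, 23, p, 16, 6), (1, 1, 23, p, 27, 32), (1, 1, 23, p, 29, 25), (1, 1, 23, p, 8, 21), (1, 24, 23, y, 16, 6), (1, 24, 23, y, 27, 32), (1, 24, 23, y, 29, 25), (1, 24, 23, y, 8, 21), (11, 20, 23, z, 16, 6), (11, 20, 23, z, 27, 32), (11, 20, 23, z, 29, 25), (11, 20, 23, z, 8, 21), (18, 26, 29, b, 12, 13), (18, 26, 29, b, 27, 13), (18, 26, 29, b, 5, 8), (18, 26, 29, b, 6, 13), (23, 18, 29, c, 12, 13), (23, 18, 29, c, 27, 13), (23, 18, 29, c, 5, 8), (23, 18, 29, c, 6, 13), (31, 5, 29, b, 12, 13), (31, 5, 29, b, 27, 13), (31, 5, 29, b, 5, 8), (31, 5, 29, b, 6, 13), (38, 15, 23, b, 16, 6), (38, 15, 23, b, 27, 32), (38, 15, 23, b, 29, 25), (38, 15, 23, b, 8, 21)}
Projecting to G, B (22 duplicate(s) eliminated): {(23, b), (23, p), (23, y), (23, z), (29, b), (29, c)}

{(23, b), (23, p), (23, y), (23, z), (29, b), (29, c)}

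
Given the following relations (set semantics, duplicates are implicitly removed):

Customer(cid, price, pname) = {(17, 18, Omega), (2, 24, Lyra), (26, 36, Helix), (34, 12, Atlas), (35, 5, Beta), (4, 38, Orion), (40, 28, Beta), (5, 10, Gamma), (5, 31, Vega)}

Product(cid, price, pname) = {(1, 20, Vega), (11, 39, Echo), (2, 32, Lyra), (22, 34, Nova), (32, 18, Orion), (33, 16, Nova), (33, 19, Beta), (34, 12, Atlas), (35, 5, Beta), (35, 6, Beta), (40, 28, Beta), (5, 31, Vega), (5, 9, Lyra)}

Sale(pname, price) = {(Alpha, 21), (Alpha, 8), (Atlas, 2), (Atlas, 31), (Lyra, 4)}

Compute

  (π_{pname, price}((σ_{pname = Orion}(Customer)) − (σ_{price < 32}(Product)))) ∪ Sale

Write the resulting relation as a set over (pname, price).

Apply σ_{pname = Orion}; surviving tuples: {(4, 38, Orion)}
Apply σ_{price < 32}; surviving tuples: {(1, 20, Vega), (32, 18, Orion), (33, 16, Nova), (33, 19, Beta), (34, 12, Atlas), (35, 5, Beta), (35, 6, Beta), (40, 28, Beta), (5, 31, Vega), (5, 9, Lyra)}
Difference: {(4, 38, Orion)} with {(1, 20, Vega), (32, 18, Orion), (33, 16, Nova), (33, 19, Beta), (34, 12, Atlas), (35, 5, Beta), (35, 6, Beta), (40, 28, Beta), (5, 31, Vega), (5, 9, Lyra)} → {(4, 38, Orion)}
π_{pname, price} gives {(Orion, 38)}.
Union: {(Orion, 38)} with {(Alpha, 21), (Alpha, 8), (Atlas, 2), (Atlas, 31), (Lyra, 4)} → {(Alpha, 21), (Alpha, 8), (Atlas, 2), (Atlas, 31), (Lyra, 4), (Orion, 38)}

{(Alpha, 21), (Alpha, 8), (Atlas, 2), (Atlas, 31), (Lyra, 4), (Orion, 38)}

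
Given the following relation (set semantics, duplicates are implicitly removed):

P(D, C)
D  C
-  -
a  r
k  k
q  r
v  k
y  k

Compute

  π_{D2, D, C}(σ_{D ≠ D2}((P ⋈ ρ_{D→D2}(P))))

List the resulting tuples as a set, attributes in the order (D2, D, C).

{(a, q, r), (k, v, k), (k, y, k), (q, a, r), (v, k, k), (v, y, k), (y, k, k), (y, v, k)}

ρ[D→D2]: schema becomes (D2, C); tuples unchanged.
P ⋈ ρ_{D→D2}(P) (natural join on C): {(a, r, a), (a, r, q), (k, k, k), (k, k, v), (k, k, y), (q, r, a), (q, r, q), (v, k, k), (v, k, v), (v, k, y), (y, k, k), (y, k, v), (y, k, y)}
Apply σ_{D ≠ D2}; surviving tuples: {(a, r, q), (k, k, v), (k, k, y), (q, r, a), (v, k, k), (v, k, y), (y, k, k), (y, k, v)}
π[D2, D, C]: project onto (D2, D, C) → {(a, q, r), (k, v, k), (k, y, k), (q, a, r), (v, k, k), (v, y, k), (y, k, k), (y, v, k)}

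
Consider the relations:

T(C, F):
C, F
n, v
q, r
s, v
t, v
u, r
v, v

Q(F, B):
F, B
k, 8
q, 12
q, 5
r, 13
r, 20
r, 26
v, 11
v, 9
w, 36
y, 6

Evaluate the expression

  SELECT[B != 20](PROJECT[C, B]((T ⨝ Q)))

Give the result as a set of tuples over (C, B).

{(n, 11), (n, 9), (q, 13), (q, 26), (s, 11), (s, 9), (t, 11), (t, 9), (u, 13), (u, 26), (v, 11), (v, 9)}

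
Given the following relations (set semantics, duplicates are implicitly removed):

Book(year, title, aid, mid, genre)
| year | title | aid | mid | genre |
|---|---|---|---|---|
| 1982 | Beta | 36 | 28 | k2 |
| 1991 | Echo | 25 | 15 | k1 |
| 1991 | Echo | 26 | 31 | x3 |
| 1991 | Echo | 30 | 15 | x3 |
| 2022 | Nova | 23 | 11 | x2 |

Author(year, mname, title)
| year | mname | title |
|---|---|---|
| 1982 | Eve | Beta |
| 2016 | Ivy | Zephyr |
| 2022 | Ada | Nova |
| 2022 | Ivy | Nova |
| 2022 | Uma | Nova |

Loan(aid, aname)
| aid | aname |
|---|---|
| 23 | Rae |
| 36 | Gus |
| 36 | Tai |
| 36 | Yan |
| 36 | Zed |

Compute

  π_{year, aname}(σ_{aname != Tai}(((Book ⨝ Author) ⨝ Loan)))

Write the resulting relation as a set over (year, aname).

Book ⋈ Author (natural join on year, title): {(1982, Beta, 36, 28, k2, Eve), (2022, Nova, 23, 11, x2, Ada), (2022, Nova, 23, 11, x2, Ivy), (2022, Nova, 23, 11, x2, Uma)}
(Book ⨝ Author) ⋈ Loan (natural join on aid): {(1982, Beta, 36, 28, k2, Eve, Gus), (1982, Beta, 36, 28, k2, Eve, Tai), (1982, Beta, 36, 28, k2, Eve, Yan), (1982, Beta, 36, 28, k2, Eve, Zed), (2022, Nova, 23, 11, x2, Ada, Rae), (2022, Nova, 23, 11, x2, Ivy, Rae), (2022, Nova, 23, 11, x2, Uma, Rae)}
Filtering on aname != Tai leaves {(1982, Beta, 36, 28, k2, Eve, Gus), (1982, Beta, 36, 28, k2, Eve, Yan), (1982, Beta, 36, 28, k2, Eve, Zed), (2022, Nova, 23, 11, x2, Ada, Rae), (2022, Nova, 23, 11, x2, Ivy, Rae), (2022, Nova, 23, 11, x2, Uma, Rae)}.
Projecting to year, aname (2 duplicate(s) eliminated): {(1982, Gus), (1982, Yan), (1982, Zed), (2022, Rae)}

{(1982, Gus), (1982, Yan), (1982, Zed), (2022, Rae)}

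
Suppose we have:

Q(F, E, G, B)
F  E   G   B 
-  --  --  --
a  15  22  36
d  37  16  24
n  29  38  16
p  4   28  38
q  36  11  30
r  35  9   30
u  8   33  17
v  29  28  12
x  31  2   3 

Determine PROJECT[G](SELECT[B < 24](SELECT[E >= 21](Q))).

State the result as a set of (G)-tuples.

{2, 28, 38}

Filtering on E >= 21 leaves {(d, 37, 16, 24), (n, 29, 38, 16), (q, 36, 11, 30), (r, 35, 9, 30), (v, 29, 28, 12), (x, 31, 2, 3)}.
Filtering on B < 24 leaves {(n, 29, 38, 16), (v, 29, 28, 12), (x, 31, 2, 3)}.
Projecting to G: {2, 28, 38}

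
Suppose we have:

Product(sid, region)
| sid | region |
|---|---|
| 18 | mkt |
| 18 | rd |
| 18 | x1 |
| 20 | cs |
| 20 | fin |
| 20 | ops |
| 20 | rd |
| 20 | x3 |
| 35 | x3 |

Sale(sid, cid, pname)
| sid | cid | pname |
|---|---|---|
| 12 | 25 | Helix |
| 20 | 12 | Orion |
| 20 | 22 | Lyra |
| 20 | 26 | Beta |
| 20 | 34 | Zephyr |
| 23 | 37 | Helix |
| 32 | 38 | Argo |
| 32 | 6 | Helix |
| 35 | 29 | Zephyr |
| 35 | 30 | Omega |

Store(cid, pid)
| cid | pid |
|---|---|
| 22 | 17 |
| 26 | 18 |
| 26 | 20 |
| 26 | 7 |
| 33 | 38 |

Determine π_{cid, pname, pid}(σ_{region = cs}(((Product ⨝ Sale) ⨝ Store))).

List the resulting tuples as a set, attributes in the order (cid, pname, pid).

{(22, Lyra, 17), (26, Beta, 18), (26, Beta, 20), (26, Beta, 7)}

Product ⋈ Sale (natural join on sid): {(20, cs, 12, Orion), (20, cs, 22, Lyra), (20, cs, 26, Beta), (20, cs, 34, Zephyr), (20, fin, 12, Orion), (20, fin, 22, Lyra), (20, fin, 26, Beta), (20, fin, 34, Zephyr), (20, ops, 12, Orion), (20, ops, 22, Lyra), (20, ops, 26, Beta), (20, ops, 34, Zephyr), (20, rd, 12, Orion), (20, rd, 22, Lyra), (20, rd, 26, Beta), (20, rd, 34, Zephyr), (20, x3, 12, Orion), (20, x3, 22, Lyra), (20, x3, 26, Beta), (20, x3, 34, Zephyr), (35, x3, 29, Zephyr), (35, x3, 30, Omega)}
(Product ⨝ Sale) ⋈ Store (natural join on cid): {(20, cs, 22, Lyra, 17), (20, cs, 26, Beta, 18), (20, cs, 26, Beta, 20), (20, cs, 26, Beta, 7), (20, fin, 22, Lyra, 17), (20, fin, 26, Beta, 18), (20, fin, 26, Beta, 20), (20, fin, 26, Beta, 7), (20, ops, 22, Lyra, 17), (20, ops, 26, Beta, 18), (20, ops, 26, Beta, 20), (20, ops, 26, Beta, 7), (20, rd, 22, Lyra, 17), (20, rd, 26, Beta, 18), (20, rd, 26, Beta, 20), (20, rd, 26, Beta, 7), (20, x3, 22, Lyra, 17), (20, x3, 26, Beta, 18), (20, x3, 26, Beta, 20), (20, x3, 26, Beta, 7)}
Filtering on region = cs leaves {(20, cs, 22, Lyra, 17), (20, cs, 26, Beta, 18), (20, cs, 26, Beta, 20), (20, cs, 26, Beta, 7)}.
Projecting to cid, pname, pid: {(22, Lyra, 17), (26, Beta, 18), (26, Beta, 20), (26, Beta, 7)}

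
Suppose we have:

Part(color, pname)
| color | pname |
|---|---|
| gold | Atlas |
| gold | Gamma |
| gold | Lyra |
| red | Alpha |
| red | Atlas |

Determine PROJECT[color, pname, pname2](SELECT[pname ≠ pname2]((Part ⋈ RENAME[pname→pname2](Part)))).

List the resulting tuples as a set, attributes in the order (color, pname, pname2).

{(gold, Atlas, Gamma), (gold, Atlas, Lyra), (gold, Gamma, Atlas), (gold, Gamma, Lyra), (gold, Lyra, Atlas), (gold, Lyra, Gamma), (red, Alpha, Atlas), (red, Atlas, Alpha)}

ρ[pname→pname2]: schema becomes (color, pname2); tuples unchanged.
Joining Part and RENAME[pname→pname2](Part) on color yields {(gold, Atlas, Atlas), (gold, Atlas, Gamma), (gold, Atlas, Lyra), (gold, Gamma, Atlas), (gold, Gamma, Gamma), (gold, Gamma, Lyra), (gold, Lyra, Atlas), (gold, Lyra, Gamma), (gold, Lyra, Lyra), (red, Alpha, Alpha), (red, Alpha, Atlas), (red, Atlas, Alpha), (red, Atlas, Atlas)}.
Selection pname ≠ pname2: {(gold, Atlas, Gamma), (gold, Atlas, Lyra), (gold, Gamma, Atlas), (gold, Gamma, Lyra), (gold, Lyra, Atlas), (gold, Lyra, Gamma), (red, Alpha, Atlas), (red, Atlas, Alpha)}
Projecting to color, pname, pname2: {(gold, Atlas, Gamma), (gold, Atlas, Lyra), (gold, Gamma, Atlas), (gold, Gamma, Lyra), (gold, Lyra, Atlas), (gold, Lyra, Gamma), (red, Alpha, Atlas), (red, Atlas, Alpha)}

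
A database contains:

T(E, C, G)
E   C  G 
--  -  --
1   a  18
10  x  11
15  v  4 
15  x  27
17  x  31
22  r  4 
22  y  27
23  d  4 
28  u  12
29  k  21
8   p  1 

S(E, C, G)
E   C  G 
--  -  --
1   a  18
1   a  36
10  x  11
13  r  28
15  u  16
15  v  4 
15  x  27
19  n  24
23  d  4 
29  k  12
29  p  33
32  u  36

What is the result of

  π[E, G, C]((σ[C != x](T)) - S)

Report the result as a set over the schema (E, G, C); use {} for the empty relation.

{(22, 27, y), (22, 4, r), (28, 12, u), (29, 21, k), (8, 1, p)}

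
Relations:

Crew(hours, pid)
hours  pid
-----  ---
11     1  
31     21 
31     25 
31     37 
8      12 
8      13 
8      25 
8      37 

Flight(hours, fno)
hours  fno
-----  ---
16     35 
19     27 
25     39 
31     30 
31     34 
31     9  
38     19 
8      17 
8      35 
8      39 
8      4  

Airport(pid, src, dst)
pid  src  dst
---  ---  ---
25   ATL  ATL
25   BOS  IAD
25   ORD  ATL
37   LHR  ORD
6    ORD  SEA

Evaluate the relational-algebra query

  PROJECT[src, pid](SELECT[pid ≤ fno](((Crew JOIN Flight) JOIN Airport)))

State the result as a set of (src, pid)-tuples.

{(ATL, 25), (BOS, 25), (LHR, 37), (ORD, 25)}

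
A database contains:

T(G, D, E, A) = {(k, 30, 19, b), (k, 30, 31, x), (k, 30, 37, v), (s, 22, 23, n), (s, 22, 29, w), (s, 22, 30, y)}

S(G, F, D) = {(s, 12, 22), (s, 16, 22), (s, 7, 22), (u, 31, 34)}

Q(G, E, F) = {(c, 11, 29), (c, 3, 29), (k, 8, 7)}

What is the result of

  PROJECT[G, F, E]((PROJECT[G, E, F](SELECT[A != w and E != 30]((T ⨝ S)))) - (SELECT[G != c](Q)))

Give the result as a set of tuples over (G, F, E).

T ⋈ S (natural join on G, D): {(s, 22, 23, n, 12), (s, 22, 23, n, 16), (s, 22, 23, n, 7), (s, 22, 29, w, 12), (s, 22, 29, w, 16), (s, 22, 29, w, 7), (s, 22, 30, y, 12), (s, 22, 30, y, 16), (s, 22, 30, y, 7)}
Selection A != w and E != 30: {(s, 22, 23, n, 12), (s, 22, 23, n, 16), (s, 22, 23, n, 7)}
Projecting to G, E, F: {(s, 23, 12), (s, 23, 16), (s, 23, 7)}
Selection G != c: {(k, 8, 7)}
Taking the difference: {(s, 23, 12), (s, 23, 16), (s, 23, 7)}
Projecting to G, F, E: {(s, 12, 23), (s, 16, 23), (s, 7, 23)}

{(s, 12, 23), (s, 16, 23), (s, 7, 23)}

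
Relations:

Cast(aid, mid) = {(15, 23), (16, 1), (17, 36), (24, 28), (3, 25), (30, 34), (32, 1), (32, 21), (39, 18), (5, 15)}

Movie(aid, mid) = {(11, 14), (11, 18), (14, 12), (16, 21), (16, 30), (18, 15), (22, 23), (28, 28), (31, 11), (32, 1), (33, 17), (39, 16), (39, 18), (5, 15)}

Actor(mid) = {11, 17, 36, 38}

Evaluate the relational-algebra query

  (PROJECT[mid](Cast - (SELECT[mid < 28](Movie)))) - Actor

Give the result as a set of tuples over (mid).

{1, 21, 23, 25, 28, 34}

Selection mid < 28: {(11, 14), (11, 18), (14, 12), (16, 21), (18, 15), (22, 23), (31, 11), (32, 1), (33, 17), (39, 16), (39, 18), (5, 15)}
Difference: {(15, 23), (16, 1), (17, 36), (24, 28), (3, 25), (30, 34), (32, 1), (32, 21), (39, 18), (5, 15)} with {(11, 14), (11, 18), (14, 12), (16, 21), (18, 15), (22, 23), (31, 11), (32, 1), (33, 17), (39, 16), (39, 18), (5, 15)} → {(15, 23), (16, 1), (17, 36), (24, 28), (3, 25), (30, 34), (32, 21)}
Keep only column(s) mid: {1, 21, 23, 25, 28, 34, 36}
Difference: {1, 21, 23, 25, 28, 34, 36} with {11, 17, 36, 38} → {1, 21, 23, 25, 28, 34}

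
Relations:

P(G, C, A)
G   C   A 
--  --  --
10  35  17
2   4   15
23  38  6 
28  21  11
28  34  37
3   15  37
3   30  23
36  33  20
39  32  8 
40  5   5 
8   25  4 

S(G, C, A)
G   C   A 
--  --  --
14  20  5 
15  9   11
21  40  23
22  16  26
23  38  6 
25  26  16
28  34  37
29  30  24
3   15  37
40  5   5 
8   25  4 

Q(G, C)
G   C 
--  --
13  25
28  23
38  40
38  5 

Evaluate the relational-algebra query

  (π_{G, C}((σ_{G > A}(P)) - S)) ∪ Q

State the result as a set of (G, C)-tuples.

{(13, 25), (28, 21), (28, 23), (36, 33), (38, 40), (38, 5), (39, 32)}

Apply σ_{G > A}; surviving tuples: {(23, 38, 6), (28, 21, 11), (36, 33, 20), (39, 32, 8), (40, 5, 5), (8, 25, 4)}
Set difference of the two operands is {(28, 21, 11), (36, 33, 20), (39, 32, 8)}.
Keep only column(s) G, C: {(28, 21), (36, 33), (39, 32)}
Set union of the two operands is {(13, 25), (28, 21), (28, 23), (36, 33), (38, 40), (38, 5), (39, 32)}.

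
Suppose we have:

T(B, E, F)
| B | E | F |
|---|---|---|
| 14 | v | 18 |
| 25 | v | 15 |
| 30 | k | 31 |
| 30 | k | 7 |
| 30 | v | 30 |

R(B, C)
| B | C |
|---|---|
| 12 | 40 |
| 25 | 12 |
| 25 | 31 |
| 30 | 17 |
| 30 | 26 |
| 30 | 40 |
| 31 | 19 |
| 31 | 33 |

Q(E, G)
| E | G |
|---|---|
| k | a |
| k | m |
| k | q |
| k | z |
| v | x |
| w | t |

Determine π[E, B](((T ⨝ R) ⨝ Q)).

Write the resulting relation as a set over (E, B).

{(k, 30), (v, 25), (v, 30)}

Joining T and R on B yields {(25, v, 15, 12), (25, v, 15, 31), (30, k, 31, 17), (30, k, 31, 26), (30, k, 31, 40), (30, k, 7, 17), (30, k, 7, 26), (30, k, 7, 40), (30, v, 30, 17), (30, v, 30, 26), (30, v, 30, 40)}.
Joining (T ⨝ R) and Q on E yields {(25, v, 15, 12, x), (25, v, 15, 31, x), (30, k, 31, 17, a), (30, k, 31, 17, m), (30, k, 31, 17, q), (30, k, 31, 17, z), (30, k, 31, 26, a), (30, k, 31, 26, m), (30, k, 31, 26, q), (30, k, 31, 26, z), (30, k, 31, 40, a), (30, k, 31, 40, m), (30, k, 31, 40, q), (30, k, 31, 40, z), (30, k, 7, 17, a), (30, k, 7, 17, m), (30, k, 7, 17, q), (30, k, 7, 17, z), (30, k, 7, 26, a), (30, k, 7, 26, m), (30, k, 7, 26, q), (30, k, 7, 26, z), (30, k, 7, 40, a), (30, k, 7, 40, m), (30, k, 7, 40, q), (30, k, 7, 40, z), (30, v, 30, 17, x), (30, v, 30, 26, x), (30, v, 30, 40, x)}.
Projecting to E, B (26 duplicate(s) eliminated): {(k, 30), (v, 25), (v, 30)}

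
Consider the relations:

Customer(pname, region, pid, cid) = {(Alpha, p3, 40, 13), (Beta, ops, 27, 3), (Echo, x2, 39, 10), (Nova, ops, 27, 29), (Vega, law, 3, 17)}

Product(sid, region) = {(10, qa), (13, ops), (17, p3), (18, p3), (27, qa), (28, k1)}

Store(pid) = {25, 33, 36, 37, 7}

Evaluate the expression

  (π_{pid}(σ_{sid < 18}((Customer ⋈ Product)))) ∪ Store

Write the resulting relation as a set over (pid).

{25, 27, 33, 36, 37, 40, 7}

Customer ⋈ Product (natural join on region): {(Alpha, p3, 40, 13, 17), (Alpha, p3, 40, 13, 18), (Beta, ops, 27, 3, 13), (Nova, ops, 27, 29, 13)}
Selection sid < 18: {(Alpha, p3, 40, 13, 17), (Beta, ops, 27, 3, 13), (Nova, ops, 27, 29, 13)}
Keep only column(s) pid (1 duplicate(s) eliminated): {27, 40}
Union: {27, 40} with {25, 33, 36, 37, 7} → {25, 27, 33, 36, 37, 40, 7}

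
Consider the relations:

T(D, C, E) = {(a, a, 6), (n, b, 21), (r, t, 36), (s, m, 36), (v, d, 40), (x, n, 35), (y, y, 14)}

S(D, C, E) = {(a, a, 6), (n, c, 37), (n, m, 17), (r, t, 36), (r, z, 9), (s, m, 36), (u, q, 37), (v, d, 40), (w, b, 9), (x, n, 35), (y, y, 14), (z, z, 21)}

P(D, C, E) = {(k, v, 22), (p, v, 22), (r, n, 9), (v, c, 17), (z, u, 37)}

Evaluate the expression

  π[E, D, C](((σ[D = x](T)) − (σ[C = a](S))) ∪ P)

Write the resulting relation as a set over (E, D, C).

{(17, v, c), (22, k, v), (22, p, v), (35, x, n), (37, z, u), (9, r, n)}

Apply σ_{D = x}; surviving tuples: {(x, n, 35)}
Apply σ_{C = a}; surviving tuples: {(a, a, 6)}
Set difference of the two operands is {(x, n, 35)}.
Set union of the two operands is {(k, v, 22), (p, v, 22), (r, n, 9), (v, c, 17), (x, n, 35), (z, u, 37)}.
π_{E, D, C} gives {(17, v, c), (22, k, v), (22, p, v), (35, x, n), (37, z, u), (9, r, n)}.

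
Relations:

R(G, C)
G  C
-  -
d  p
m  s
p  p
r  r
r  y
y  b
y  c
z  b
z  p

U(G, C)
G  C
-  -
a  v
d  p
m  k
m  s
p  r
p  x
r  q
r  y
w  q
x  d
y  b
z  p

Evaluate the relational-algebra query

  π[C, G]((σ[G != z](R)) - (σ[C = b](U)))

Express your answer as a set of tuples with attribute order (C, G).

{(c, y), (p, d), (p, p), (r, r), (s, m), (y, r)}

Apply σ_{G != z}; surviving tuples: {(d, p), (m, s), (p, p), (r, r), (r, y), (y, b), (y, c)}
Apply σ_{C = b}; surviving tuples: {(y, b)}
Taking the difference: {(d, p), (m, s), (p, p), (r, r), (r, y), (y, c)}
π[C, G]: project onto (C, G) → {(c, y), (p, d), (p, p), (r, r), (s, m), (y, r)}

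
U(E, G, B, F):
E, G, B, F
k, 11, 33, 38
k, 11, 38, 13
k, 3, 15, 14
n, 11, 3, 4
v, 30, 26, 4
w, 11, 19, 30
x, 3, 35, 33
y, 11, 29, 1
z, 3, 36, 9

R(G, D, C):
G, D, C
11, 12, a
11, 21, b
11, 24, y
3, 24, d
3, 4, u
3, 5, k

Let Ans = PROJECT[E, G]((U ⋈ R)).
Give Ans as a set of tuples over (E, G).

Natural join on G: {(k, 11, 33, 38, 12, a), (k, 11, 33, 38, 21, b), (k, 11, 33, 38, 24, y), (k, 11, 38, 13, 12, a), (k, 11, 38, 13, 21, b), (k, 11, 38, 13, 24, y), (k, 3, 15, 14, 24, d), (k, 3, 15, 14, 4, u), (k, 3, 15, 14, 5, k), (n, 11, 3, 4, 12, a), (n, 11, 3, 4, 21, b), (n, 11, 3, 4, 24, y), (w, 11, 19, 30, 12, a), (w, 11, 19, 30, 21, b), (w, 11, 19, 30, 24, y), (x, 3, 35, 33, 24, d), (x, 3, 35, 33, 4, u), (x, 3, 35, 33, 5, k), (y, 11, 29, 1, 12, a), (y, 11, 29, 1, 21, b), (y, 11, 29, 1, 24, y), (z, 3, 36, 9, 24, d), (z, 3, 36, 9, 4, u), (z, 3, 36, 9, 5, k)}
π_{E, G} gives {(k, 11), (k, 3), (n, 11), (w, 11), (x, 3), (y, 11), (z, 3)} (17 duplicate(s) eliminated).

{(k, 11), (k, 3), (n, 11), (w, 11), (x, 3), (y, 11), (z, 3)}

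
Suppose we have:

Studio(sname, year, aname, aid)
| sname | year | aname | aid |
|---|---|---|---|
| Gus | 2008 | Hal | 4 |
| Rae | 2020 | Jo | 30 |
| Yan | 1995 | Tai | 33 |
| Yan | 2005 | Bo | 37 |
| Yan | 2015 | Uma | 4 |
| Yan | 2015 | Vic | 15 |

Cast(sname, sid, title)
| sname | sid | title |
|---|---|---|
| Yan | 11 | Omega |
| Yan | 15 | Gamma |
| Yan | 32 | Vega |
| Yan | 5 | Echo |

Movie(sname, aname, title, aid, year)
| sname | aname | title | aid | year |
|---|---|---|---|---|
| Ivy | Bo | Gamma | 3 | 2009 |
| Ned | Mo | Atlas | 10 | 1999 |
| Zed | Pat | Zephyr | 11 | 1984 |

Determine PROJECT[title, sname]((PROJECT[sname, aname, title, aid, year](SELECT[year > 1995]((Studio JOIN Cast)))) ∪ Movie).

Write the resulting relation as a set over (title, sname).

Joining Studio and Cast on sname yields {(Yan, 1995, Tai, 33, 11, Omega), (Yan, 1995, Tai, 33, 15, Gamma), (Yan, 1995, Tai, 33, 32, Vega), (Yan, 1995, Tai, 33, 5, Echo), (Yan, 2005, Bo, 37, 11, Omega), (Yan, 2005, Bo, 37, 15, Gamma), (Yan, 2005, Bo, 37, 32, Vega), (Yan, 2005, Bo, 37, 5, Echo), (Yan, 2015, Uma, 4, 11, Omega), (Yan, 2015, Uma, 4, 15, Gamma), (Yan, 2015, Uma, 4, 32, Vega), (Yan, 2015, Uma, 4, 5, Echo), (Yan, 2015, Vic, 15, 11, Omega), (Yan, 2015, Vic, 15, 15, Gamma), (Yan, 2015, Vic, 15, 32, Vega), (Yan, 2015, Vic, 15, 5, Echo)}.
Filtering on year > 1995 leaves {(Yan, 2005, Bo, 37, 11, Omega), (Yan, 2005, Bo, 37, 15, Gamma), (Yan, 2005, Bo, 37, 32, Vega), (Yan, 2005, Bo, 37, 5, Echo), (Yan, 2015, Uma, 4, 11, Omega), (Yan, 2015, Uma, 4, 15, Gamma), (Yan, 2015, Uma, 4, 32, Vega), (Yan, 2015, Uma, 4, 5, Echo), (Yan, 2015, Vic, 15, 11, Omega), (Yan, 2015, Vic, 15, 15, Gamma), (Yan, 2015, Vic, 15, 32, Vega), (Yan, 2015, Vic, 15, 5, Echo)}.
Keep only column(s) sname, aname, title, aid, year: {(Yan, Bo, Echo, 37, 2005), (Yan, Bo, Gamma, 37, 2005), (Yan, Bo, Omega, 37, 2005), (Yan, Bo, Vega, 37, 2005), (Yan, Uma, Echo, 4, 2015), (Yan, Uma, Gamma, 4, 2015), (Yan, Uma, Omega, 4, 2015), (Yan, Uma, Vega, 4, 2015), (Yan, Vic, Echo, 15, 2015), (Yan, Vic, Gamma, 15, 2015), (Yan, Vic, Omega, 15, 2015), (Yan, Vic, Vega, 15, 2015)}
Set union of the two operands is {(Ivy, Bo, Gamma, 3, 2009), (Ned, Mo, Atlas, 10, 1999), (Yan, Bo, Echo, 37, 2005), (Yan, Bo, Gamma, 37, 2005), (Yan, Bo, Omega, 37, 2005), (Yan, Bo, Vega, 37, 2005), (Yan, Uma, Echo, 4, 2015), (Yan, Uma, Gamma, 4, 2015), (Yan, Uma, Omega, 4, 2015), (Yan, Uma, Vega, 4, 2015), (Yan, Vic, Echo, 15, 2015), (Yan, Vic, Gamma, 15, 2015), (Yan, Vic, Omega, 15, 2015), (Yan, Vic, Vega, 15, 2015), (Zed, Pat, Zephyr, 11, 1984)}.
Keep only column(s) title, sname (8 duplicate(s) eliminated): {(Atlas, Ned), (Echo, Yan), (Gamma, Ivy), (Gamma, Yan), (Omega, Yan), (Vega, Yan), (Zephyr, Zed)}

{(Atlas, Ned), (Echo, Yan), (Gamma, Ivy), (Gamma, Yan), (Omega, Yan), (Vega, Yan), (Zephyr, Zed)}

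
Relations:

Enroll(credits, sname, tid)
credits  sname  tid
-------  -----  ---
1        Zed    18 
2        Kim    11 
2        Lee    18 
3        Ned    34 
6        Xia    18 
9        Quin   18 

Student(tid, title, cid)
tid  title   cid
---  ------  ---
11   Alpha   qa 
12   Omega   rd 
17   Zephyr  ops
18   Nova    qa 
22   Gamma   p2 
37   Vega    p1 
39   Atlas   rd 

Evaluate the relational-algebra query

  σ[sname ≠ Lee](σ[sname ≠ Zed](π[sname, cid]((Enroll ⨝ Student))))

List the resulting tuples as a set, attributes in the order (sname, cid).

{(Kim, qa), (Quin, qa), (Xia, qa)}

Natural join on tid: {(1, Zed, 18, Nova, qa), (2, Kim, 11, Alpha, qa), (2, Lee, 18, Nova, qa), (6, Xia, 18, Nova, qa), (9, Quin, 18, Nova, qa)}
Projecting to sname, cid: {(Kim, qa), (Lee, qa), (Quin, qa), (Xia, qa), (Zed, qa)}
Filtering on sname ≠ Zed leaves {(Kim, qa), (Lee, qa), (Quin, qa), (Xia, qa)}.
Filtering on sname ≠ Lee leaves {(Kim, qa), (Quin, qa), (Xia, qa)}.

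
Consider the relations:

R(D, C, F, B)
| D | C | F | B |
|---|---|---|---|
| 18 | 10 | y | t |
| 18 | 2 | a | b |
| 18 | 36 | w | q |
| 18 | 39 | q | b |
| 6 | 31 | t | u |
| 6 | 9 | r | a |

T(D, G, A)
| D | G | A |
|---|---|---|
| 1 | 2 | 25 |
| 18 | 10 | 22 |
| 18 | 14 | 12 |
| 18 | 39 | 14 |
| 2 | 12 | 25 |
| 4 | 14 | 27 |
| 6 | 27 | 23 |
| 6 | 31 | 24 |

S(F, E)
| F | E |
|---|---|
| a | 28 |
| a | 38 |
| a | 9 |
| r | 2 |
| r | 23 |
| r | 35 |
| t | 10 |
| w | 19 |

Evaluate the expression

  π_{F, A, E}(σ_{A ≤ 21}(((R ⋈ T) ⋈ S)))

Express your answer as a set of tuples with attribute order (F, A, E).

{(a, 12, 28), (a, 12, 38), (a, 12, 9), (a, 14, 28), (a, 14, 38), (a, 14, 9), (w, 12, 19), (w, 14, 19)}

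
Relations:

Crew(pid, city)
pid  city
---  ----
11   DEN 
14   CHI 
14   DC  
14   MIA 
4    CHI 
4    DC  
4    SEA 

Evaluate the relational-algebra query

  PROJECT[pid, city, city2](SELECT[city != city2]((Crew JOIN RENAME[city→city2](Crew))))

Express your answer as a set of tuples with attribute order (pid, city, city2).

ρ[city→city2]: schema becomes (pid, city2); tuples unchanged.
Natural join on pid: {(11, DEN, DEN), (14, CHI, CHI), (14, CHI, DC), (14, CHI, MIA), (14, DC, CHI), (14, DC, DC), (14, DC, MIA), (14, MIA, CHI), (14, MIA, DC), (14, MIA, MIA), (4, CHI, CHI), (4, CHI, DC), (4, CHI, SEA), (4, DC, CHI), (4, DC, DC), (4, DC, SEA), (4, SEA, CHI), (4, SEA, DC), (4, SEA, SEA)}
Filtering on city != city2 leaves {(14, CHI, DC), (14, CHI, MIA), (14, DC, CHI), (14, DC, MIA), (14, MIA, CHI), (14, MIA, DC), (4, CHI, DC), (4, CHI, SEA), (4, DC, CHI), (4, DC, SEA), (4, SEA, CHI), (4, SEA, DC)}.
Keep only column(s) pid, city, city2: {(14, CHI, DC), (14, CHI, MIA), (14, DC, CHI), (14, DC, MIA), (14, MIA, CHI), (14, MIA, DC), (4, CHI, DC), (4, CHI, SEA), (4, DC, CHI), (4, DC, SEA), (4, SEA, CHI), (4, SEA, DC)}

{(14, CHI, DC), (14, CHI, MIA), (14, DC, CHI), (14, DC, MIA), (14, MIA, CHI), (14, MIA, DC), (4, CHI, DC), (4, CHI, SEA), (4, DC, CHI), (4, DC, SEA), (4, SEA, CHI), (4, SEA, DC)}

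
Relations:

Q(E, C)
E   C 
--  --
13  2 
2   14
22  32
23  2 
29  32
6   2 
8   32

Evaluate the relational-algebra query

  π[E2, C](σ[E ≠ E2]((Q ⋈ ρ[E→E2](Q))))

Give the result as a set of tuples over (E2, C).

{(13, 2), (22, 32), (23, 2), (29, 32), (6, 2), (8, 32)}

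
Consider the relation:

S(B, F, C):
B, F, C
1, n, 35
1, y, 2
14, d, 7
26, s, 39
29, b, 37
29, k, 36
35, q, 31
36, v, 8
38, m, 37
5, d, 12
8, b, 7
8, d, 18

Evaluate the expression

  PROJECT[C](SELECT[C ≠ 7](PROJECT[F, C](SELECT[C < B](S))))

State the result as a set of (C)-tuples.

Selection C < B: {(14, d, 7), (35, q, 31), (36, v, 8), (38, m, 37), (8, b, 7)}
π_{F, C} gives {(b, 7), (d, 7), (m, 37), (q, 31), (v, 8)}.
Selection C ≠ 7: {(m, 37), (q, 31), (v, 8)}
π_{C} gives {31, 37, 8}.

{31, 37, 8}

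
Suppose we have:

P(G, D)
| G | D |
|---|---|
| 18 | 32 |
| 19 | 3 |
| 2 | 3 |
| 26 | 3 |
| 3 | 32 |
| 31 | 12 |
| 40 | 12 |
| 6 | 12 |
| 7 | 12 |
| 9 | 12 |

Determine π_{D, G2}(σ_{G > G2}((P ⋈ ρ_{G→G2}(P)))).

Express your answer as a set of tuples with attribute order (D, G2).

{(12, 31), (12, 6), (12, 7), (12, 9), (3, 19), (3, 2), (32, 3)}

ρ[G→G2]: schema becomes (G2, D); tuples unchanged.
Natural join on D: {(18, 32, 18), (18, 32, 3), (19, 3, 19), (19, 3, 2), (19, 3, 26), (2, 3, 19), (2, 3, 2), (2, 3, 26), (26, 3, 19), (26, 3, 2), (26, 3, 26), (3, 32, 18), (3, 32, 3), (31, 12, 31), (31, 12, 40), (31, 12, 6), (31, 12, 7), (31, 12, 9), (40, 12, 31), (40, 12, 40), (40, 12, 6), (40, 12, 7), (40, 12, 9), (6, 12, 31), (6, 12, 40), (6, 12, 6), (6, 12, 7), (6, 12, 9), (7, 12, 31), (7, 12, 40), (7, 12, 6), (7, 12, 7), (7, 12, 9), (9, 12, 31), (9, 12, 40), (9, 12, 6), (9, 12, 7), (9, 12, 9)}
Selection G > G2: {(18, 32, 3), (19, 3, 2), (26, 3, 19), (26, 3, 2), (31, 12, 6), (31, 12, 7), (31, 12, 9), (40, 12, 31), (40, 12, 6), (40, 12, 7), (40, 12, 9), (7, 12, 6), (9, 12, 6), (9, 12, 7)}
Projecting to D, G2 (7 duplicate(s) eliminated): {(12, 31), (12, 6), (12, 7), (12, 9), (3, 19), (3, 2), (32, 3)}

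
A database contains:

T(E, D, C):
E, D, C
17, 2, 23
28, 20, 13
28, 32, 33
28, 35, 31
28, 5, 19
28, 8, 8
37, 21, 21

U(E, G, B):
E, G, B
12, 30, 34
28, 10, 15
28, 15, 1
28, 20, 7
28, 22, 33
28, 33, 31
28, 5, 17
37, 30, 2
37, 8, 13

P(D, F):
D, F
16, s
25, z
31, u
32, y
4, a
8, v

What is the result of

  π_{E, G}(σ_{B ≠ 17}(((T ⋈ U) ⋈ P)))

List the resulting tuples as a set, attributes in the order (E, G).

{(28, 10), (28, 15), (28, 20), (28, 22), (28, 33)}

Joining T and U on E yields {(28, 20, 13, 10, 15), (28, 20, 13, 15, 1), (28, 20, 13, 20, 7), (28, 20, 13, 22, 33), (28, 20, 13, 33, 31), (28, 20, 13, 5, 17), (28, 32, 33, 10, 15), (28, 32, 33, 15, 1), (28, 32, 33, 20, 7), (28, 32, 33, 22, 33), (28, 32, 33, 33, 31), (28, 32, 33, 5, 17), (28, 35, 31, 10, 15), (28, 35, 31, 15, 1), (28, 35, 31, 20, 7), (28, 35, 31, 22, 33), (28, 35, 31, 33, 31), (28, 35, 31, 5, 17), (28, 5, 19, 10, 15), (28, 5, 19, 15, 1), (28, 5, 19, 20, 7), (28, 5, 19, 22, 33), (28, 5, 19, 33, 31), (28, 5, 19, 5, 17), (28, 8, 8, 10, 15), (28, 8, 8, 15, 1), (28, 8, 8, 20, 7), (28, 8, 8, 22, 33), (28, 8, 8, 33, 31), (28, 8, 8, 5, 17), (37, 21, 21, 30, 2), (37, 21, 21, 8, 13)}.
Joining (T ⋈ U) and P on D yields {(28, 32, 33, 10, 15, y), (28, 32, 33, 15, 1, y), (28, 32, 33, 20, 7, y), (28, 32, 33, 22, 33, y), (28, 32, 33, 33, 31, y), (28, 32, 33, 5, 17, y), (28, 8, 8, 10, 15, v), (28, 8, 8, 15, 1, v), (28, 8, 8, 20, 7, v), (28, 8, 8, 22, 33, v), (28, 8, 8, 33, 31, v), (28, 8, 8, 5, 17, v)}.
Apply σ_{B ≠ 17}; surviving tuples: {(28, 32, 33, 10, 15, y), (28, 32, 33, 15, 1, y), (28, 32, 33, 20, 7, y), (28, 32, 33, 22, 33, y), (28, 32, 33, 33, 31, y), (28, 8, 8, 10, 15, v), (28, 8, 8, 15, 1, v), (28, 8, 8, 20, 7, v), (28, 8, 8, 22, 33, v), (28, 8, 8, 33, 31, v)}
π_{E, G} gives {(28, 10), (28, 15), (28, 20), (28, 22), (28, 33)} (5 duplicate(s) eliminated).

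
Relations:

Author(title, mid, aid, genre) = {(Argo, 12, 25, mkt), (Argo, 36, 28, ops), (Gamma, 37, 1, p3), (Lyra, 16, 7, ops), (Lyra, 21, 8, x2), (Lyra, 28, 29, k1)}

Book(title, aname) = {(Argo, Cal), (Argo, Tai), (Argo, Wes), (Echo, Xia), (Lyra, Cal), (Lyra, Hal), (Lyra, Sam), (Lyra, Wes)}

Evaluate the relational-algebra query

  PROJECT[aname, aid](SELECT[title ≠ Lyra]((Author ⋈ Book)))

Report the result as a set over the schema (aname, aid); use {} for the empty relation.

{(Cal, 25), (Cal, 28), (Tai, 25), (Tai, 28), (Wes, 25), (Wes, 28)}

Joining Author and Book on title yields {(Argo, 12, 25, mkt, Cal), (Argo, 12, 25, mkt, Tai), (Argo, 12, 25, mkt, Wes), (Argo, 36, 28, ops, Cal), (Argo, 36, 28, ops, Tai), (Argo, 36, 28, ops, Wes), (Lyra, 16, 7, ops, Cal), (Lyra, 16, 7, ops, Hal), (Lyra, 16, 7, ops, Sam), (Lyra, 16, 7, ops, Wes), (Lyra, 21, 8, x2, Cal), (Lyra, 21, 8, x2, Hal), (Lyra, 21, 8, x2, Sam), (Lyra, 21, 8, x2, Wes), (Lyra, 28, 29, k1, Cal), (Lyra, 28, 29, k1, Hal), (Lyra, 28, 29, k1, Sam), (Lyra, 28, 29, k1, Wes)}.
σ[title ≠ Lyra]: keep tuples satisfying title ≠ Lyra → {(Argo, 12, 25, mkt, Cal), (Argo, 12, 25, mkt, Tai), (Argo, 12, 25, mkt, Wes), (Argo, 36, 28, ops, Cal), (Argo, 36, 28, ops, Tai), (Argo, 36, 28, ops, Wes)}
π[aname, aid]: project onto (aname, aid) → {(Cal, 25), (Cal, 28), (Tai, 25), (Tai, 28), (Wes, 25), (Wes, 28)}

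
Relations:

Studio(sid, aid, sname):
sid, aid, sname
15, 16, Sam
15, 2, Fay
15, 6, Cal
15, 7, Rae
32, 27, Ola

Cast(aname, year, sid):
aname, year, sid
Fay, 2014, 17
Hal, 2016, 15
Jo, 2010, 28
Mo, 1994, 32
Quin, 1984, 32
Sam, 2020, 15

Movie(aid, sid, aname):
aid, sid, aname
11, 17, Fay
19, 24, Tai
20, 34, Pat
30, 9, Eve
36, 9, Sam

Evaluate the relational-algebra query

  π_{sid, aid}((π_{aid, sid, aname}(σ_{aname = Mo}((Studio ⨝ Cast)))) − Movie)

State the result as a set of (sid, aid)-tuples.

Natural join on sid: {(15, 16, Sam, Hal, 2016), (15, 16, Sam, Sam, 2020), (15, 2, Fay, Hal, 2016), (15, 2, Fay, Sam, 2020), (15, 6, Cal, Hal, 2016), (15, 6, Cal, Sam, 2020), (15, 7, Rae, Hal, 2016), (15, 7, Rae, Sam, 2020), (32, 27, Ola, Mo, 1994), (32, 27, Ola, Quin, 1984)}
Apply σ_{aname = Mo}; surviving tuples: {(32, 27, Ola, Mo, 1994)}
π_{aid, sid, aname} gives {(27, 32, Mo)}.
Taking the difference: {(27, 32, Mo)}
π_{sid, aid} gives {(32, 27)}.

{(32, 27)}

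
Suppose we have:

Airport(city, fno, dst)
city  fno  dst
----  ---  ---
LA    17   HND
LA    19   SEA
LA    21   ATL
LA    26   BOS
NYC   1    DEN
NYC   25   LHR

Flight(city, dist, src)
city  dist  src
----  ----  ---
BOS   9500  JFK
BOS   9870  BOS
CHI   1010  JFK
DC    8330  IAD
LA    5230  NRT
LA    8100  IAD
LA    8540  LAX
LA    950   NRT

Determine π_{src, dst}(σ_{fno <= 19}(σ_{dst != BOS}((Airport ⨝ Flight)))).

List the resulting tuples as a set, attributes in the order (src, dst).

{(IAD, HND), (IAD, SEA), (LAX, HND), (LAX, SEA), (NRT, HND), (NRT, SEA)}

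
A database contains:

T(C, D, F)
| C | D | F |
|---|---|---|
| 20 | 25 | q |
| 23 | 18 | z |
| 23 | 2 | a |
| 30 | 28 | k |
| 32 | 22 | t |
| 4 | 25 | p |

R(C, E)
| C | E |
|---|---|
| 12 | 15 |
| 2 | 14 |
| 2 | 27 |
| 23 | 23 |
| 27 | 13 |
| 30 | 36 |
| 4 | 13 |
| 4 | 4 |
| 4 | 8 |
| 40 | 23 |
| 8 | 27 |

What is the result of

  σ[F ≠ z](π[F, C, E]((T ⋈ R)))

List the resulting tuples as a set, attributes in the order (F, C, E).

{(a, 23, 23), (k, 30, 36), (p, 4, 13), (p, 4, 4), (p, 4, 8)}

Natural join on C: {(23, 18, z, 23), (23, 2, a, 23), (30, 28, k, 36), (4, 25, p, 13), (4, 25, p, 4), (4, 25, p, 8)}
Projecting to F, C, E: {(a, 23, 23), (k, 30, 36), (p, 4, 13), (p, 4, 4), (p, 4, 8), (z, 23, 23)}
σ[F ≠ z]: keep tuples satisfying F ≠ z → {(a, 23, 23), (k, 30, 36), (p, 4, 13), (p, 4, 4), (p, 4, 8)}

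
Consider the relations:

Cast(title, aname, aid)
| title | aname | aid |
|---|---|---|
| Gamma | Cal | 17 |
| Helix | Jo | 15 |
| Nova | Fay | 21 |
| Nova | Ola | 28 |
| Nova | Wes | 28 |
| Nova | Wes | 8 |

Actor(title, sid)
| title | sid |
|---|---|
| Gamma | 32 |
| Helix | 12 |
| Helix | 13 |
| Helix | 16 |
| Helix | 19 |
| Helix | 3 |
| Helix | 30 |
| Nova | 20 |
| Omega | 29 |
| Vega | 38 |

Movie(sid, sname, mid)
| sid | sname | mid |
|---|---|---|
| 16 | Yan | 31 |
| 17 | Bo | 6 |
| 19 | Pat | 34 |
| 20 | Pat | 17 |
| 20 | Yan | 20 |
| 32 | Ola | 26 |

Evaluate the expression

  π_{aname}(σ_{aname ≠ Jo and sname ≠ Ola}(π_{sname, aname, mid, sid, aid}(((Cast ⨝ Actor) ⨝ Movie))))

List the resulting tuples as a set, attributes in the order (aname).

{Fay, Ola, Wes}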